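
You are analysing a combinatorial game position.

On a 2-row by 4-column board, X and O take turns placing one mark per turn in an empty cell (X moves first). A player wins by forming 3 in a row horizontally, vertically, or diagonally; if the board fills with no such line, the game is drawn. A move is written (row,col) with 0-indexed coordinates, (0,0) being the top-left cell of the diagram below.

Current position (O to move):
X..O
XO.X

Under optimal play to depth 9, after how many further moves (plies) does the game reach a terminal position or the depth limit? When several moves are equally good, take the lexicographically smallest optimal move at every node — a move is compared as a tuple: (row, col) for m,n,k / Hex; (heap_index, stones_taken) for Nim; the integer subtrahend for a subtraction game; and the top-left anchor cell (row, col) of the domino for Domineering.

p1 O@[X..O/XO.X]: (0,1)[XO.O/XO.X]+0* (0,2)[X.OO/XO.X]+0 (1,2)[X..O/XOOX]+0
p2 X@[XO.O/XO.X]: (0,2)[XOXO/XO.X]+0* (1,2)[XO.O/XOXX]-1
p3 O@[XOXO/XO.X]: (1,2)[XOXO/XOOX]+0*
p4 X@[XOXO/XOOX] terminal +0; root [X..O/XO.X] d9

PV length from [X..O/XO.X]: 3 plies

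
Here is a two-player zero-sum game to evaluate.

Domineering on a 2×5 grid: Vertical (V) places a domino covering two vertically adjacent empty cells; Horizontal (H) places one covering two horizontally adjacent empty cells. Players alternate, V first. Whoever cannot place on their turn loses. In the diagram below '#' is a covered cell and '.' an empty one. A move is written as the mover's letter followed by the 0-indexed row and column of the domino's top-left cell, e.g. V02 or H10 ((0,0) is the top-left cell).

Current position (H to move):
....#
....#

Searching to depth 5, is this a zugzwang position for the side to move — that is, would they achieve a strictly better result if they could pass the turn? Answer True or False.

zugzwang(....#/....#, H) = False

ply 1, H at ....#/....# | H00=-1→##..#/....#; H01=+1→.##.#/....#*; H02=-1→..###/....#; H10=-1→....#/##..#; H11=+1→....#/.##.#; H12=-1→....#/..###
ply 2, V at .##.#/....# | V00=-1→###.#/#...#*; V03=-1→.####/...##
ply 3, H at ###.#/#...# | H11=-1→###.#/###.#; H12=+1→###.#/#.###*
ply 4: ###.#/#.### is terminal -1 (V); from ....#/....# depth 5
pass branch (V moves first from the same position):
  | ply 1, V at ....#/....# | V00=-1→#...#/#...#*; V01=-1→.#..#/.#..#; V02=-1→..#.#/..#.#; V03=-1→...##/...##
  | ply 2, H at #...#/#...# | H01=+1→###.#/#...#*; H02=+1→#.###/#...#; H11=+1→#...#/###.#; H12=+1→#...#/#.###
  | ply 3, V at ###.#/#...# | V03=-1→#####/#..##*
  | ply 4, H at #####/#..## | H11=+1→#####/#####*
  | ply 5: #####/##### is terminal -1 (V); from ....#/....# depth 5
H moving scores +1; H passing scores +1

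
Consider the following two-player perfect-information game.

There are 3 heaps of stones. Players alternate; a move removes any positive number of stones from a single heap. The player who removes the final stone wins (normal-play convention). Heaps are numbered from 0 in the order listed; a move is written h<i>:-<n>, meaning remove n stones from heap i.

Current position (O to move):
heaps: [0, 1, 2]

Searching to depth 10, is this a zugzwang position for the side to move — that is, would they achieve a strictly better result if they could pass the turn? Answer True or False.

[(0,1,2)] O move#1: h1:-1:-1/(0,0,2), h2:-1:+1/(0,1,1)*, h2:-2:-1/(0,1,0)
[(0,1,1)] X move#2: h1:-1:-1/(0,0,1)*, h2:-1:-1/(0,1,0)
[(0,0,1)] O move#3: h2:-1:+1/(0,0,0)*
[(0,0,0)] end (terminal -1, X#4); searched (0,1,2) to 10
if O skipped the turn, X would face:
~ [(0,1,2)] X move#1: h1:-1:-1/(0,0,2), h2:-1:+1/(0,1,1)*, h2:-2:-1/(0,1,0)
~ [(0,1,1)] O move#2: h1:-1:-1/(0,0,1)*, h2:-1:-1/(0,1,0)
~ [(0,0,1)] X move#3: h2:-1:+1/(0,0,0)*
~ [(0,0,0)] end (terminal -1, O#4); searched (0,1,2) to 10
compare (O): move=+1 vs pass=-1

zugzwang((0,1,2), O) = False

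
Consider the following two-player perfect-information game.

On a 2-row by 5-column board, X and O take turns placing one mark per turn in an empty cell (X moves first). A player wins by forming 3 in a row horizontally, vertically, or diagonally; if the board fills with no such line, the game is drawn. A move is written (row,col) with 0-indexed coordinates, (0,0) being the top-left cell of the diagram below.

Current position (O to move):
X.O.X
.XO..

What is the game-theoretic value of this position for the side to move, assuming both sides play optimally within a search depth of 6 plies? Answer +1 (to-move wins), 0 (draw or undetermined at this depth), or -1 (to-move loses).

value(X.O.X/.XO.., O) = 0

ply 1, O at X.O.X/.XO.. | (0,1)=+0→XOO.X/.XO..*; (0,3)=+0→X.OOX/.XO..; (1,0)=+0→X.O.X/OXO..; (1,3)=+0→X.O.X/.XOO.; (1,4)=+0→X.O.X/.XO.O
ply 2, X at XOO.X/.XO.. | (0,3)=+0→XOOXX/.XO..*; (1,0)=-1→XOO.X/XXO..; (1,3)=-1→XOO.X/.XOX.; (1,4)=-1→XOO.X/.XO.X
ply 3, O at XOOXX/.XO.. | (1,0)=+0→XOOXX/OXO..*; (1,3)=+0→XOOXX/.XOO.; (1,4)=+0→XOOXX/.XO.O
ply 4, X at XOOXX/OXO.. | (1,3)=+0→XOOXX/OXOX.*; (1,4)=+0→XOOXX/OXO.X
ply 5, O at XOOXX/OXOX. | (1,4)=+0→XOOXX/OXOXO*
ply 6: XOOXX/OXOXO is terminal +0 (X); from X.O.X/.XO.. depth 6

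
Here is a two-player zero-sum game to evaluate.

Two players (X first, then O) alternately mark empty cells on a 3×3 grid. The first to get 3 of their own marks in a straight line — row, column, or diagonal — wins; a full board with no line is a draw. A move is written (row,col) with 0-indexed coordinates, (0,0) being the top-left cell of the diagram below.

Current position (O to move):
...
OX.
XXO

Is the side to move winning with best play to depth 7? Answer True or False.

[.../OX./XXO] O move#1: (0,0):-1/O../OX./XXO*, (0,1):-1/.O./OX./XXO, (0,2):-1/..O/OX./XXO, (1,2):-1/.../OXO/XXO
[O../OX./XXO] X move#2: (0,1):+1/OX./OX./XXO*, (0,2):+1/O.X/OX./XXO, (1,2):+1/O../OXX/XXO
[OX./OX./XXO] end (terminal -1, O#3); searched .../OX./XXO to 7

O winning at [.../OX./XXO]: False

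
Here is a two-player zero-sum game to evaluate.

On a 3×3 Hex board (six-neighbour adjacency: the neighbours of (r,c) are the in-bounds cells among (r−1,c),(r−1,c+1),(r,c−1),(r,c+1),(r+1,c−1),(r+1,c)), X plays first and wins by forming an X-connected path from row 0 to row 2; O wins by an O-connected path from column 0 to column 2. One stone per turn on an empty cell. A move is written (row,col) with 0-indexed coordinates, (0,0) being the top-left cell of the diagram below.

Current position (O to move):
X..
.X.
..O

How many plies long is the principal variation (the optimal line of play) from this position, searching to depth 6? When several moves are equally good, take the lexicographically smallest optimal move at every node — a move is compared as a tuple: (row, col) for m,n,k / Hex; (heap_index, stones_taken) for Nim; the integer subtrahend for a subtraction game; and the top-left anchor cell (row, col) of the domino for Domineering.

PV length from [X../.X./..O]: 6 plies

ply 1, O at X../.X./..O | (0,1)=-1→XO./.X./..O*; (0,2)=-1→X.O/.X./..O; (1,0)=-1→X../OX./..O; (1,2)=-1→X../.XO/..O; (2,0)=-1→X../.X./O.O; (2,1)=-1→X../.X./.OO
ply 2, X at XO./.X./..O | (0,2)=+1→XOX/.X./..O*; (1,0)=+1→XO./XX./..O; (1,2)=+1→XO./.XX/..O; (2,0)=+1→XO./.X./X.O; (2,1)=+1→XO./.X./.XO
ply 3, O at XOX/.X./..O | (1,0)=-1→XOX/OX./..O*; (1,2)=-1→XOX/.XO/..O; (2,0)=-1→XOX/.X./O.O; (2,1)=-1→XOX/.X./.OO
ply 4, X at XOX/OX./..O | (1,2)=+1→XOX/OXX/..O*; (2,0)=+1→XOX/OX./X.O; (2,1)=+1→XOX/OX./.XO
ply 5, O at XOX/OXX/..O | (2,0)=-1→XOX/OXX/O.O*; (2,1)=-1→XOX/OXX/.OO
ply 6, X at XOX/OXX/O.O | (2,1)=+1→XOX/OXX/OXO*
ply 7: XOX/OXX/OXO is terminal -1 (O); from X../.X./..O depth 6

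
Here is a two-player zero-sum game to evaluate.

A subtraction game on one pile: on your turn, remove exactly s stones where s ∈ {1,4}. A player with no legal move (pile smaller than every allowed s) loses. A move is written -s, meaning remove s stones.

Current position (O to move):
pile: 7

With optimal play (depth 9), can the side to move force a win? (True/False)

ply 1, O at 7 | -1=-1→6*; -4=-1→3
ply 2, X at 6 | -1=+1→5*; -4=+1→2
ply 3, O at 5 | -1=-1→4*; -4=-1→1
ply 4, X at 4 | -1=-1→3; -4=+1→0*
ply 5: 0 is terminal -1 (O); from 7 depth 9

O winning at [7]: False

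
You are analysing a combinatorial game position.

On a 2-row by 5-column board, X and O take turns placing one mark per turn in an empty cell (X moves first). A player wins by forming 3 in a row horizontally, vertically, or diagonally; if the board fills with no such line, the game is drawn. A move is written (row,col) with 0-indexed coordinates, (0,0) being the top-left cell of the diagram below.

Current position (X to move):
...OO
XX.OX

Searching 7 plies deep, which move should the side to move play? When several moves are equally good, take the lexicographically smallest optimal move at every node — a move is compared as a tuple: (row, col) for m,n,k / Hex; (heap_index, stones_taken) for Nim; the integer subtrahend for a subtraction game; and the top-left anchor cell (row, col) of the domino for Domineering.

X's best at [...OO/XX.OX]: (1,2)

[...OO/XX.OX] X move#1: (0,0):-1/X..OO/XX.OX, (0,1):-1/.X.OO/XX.OX, (0,2):+0/..XOO/XX.OX, (1,2):+1/...OO/XXXOX*
[...OO/XXXOX] end (terminal -1, O#2); searched ...OO/XX.OX to 7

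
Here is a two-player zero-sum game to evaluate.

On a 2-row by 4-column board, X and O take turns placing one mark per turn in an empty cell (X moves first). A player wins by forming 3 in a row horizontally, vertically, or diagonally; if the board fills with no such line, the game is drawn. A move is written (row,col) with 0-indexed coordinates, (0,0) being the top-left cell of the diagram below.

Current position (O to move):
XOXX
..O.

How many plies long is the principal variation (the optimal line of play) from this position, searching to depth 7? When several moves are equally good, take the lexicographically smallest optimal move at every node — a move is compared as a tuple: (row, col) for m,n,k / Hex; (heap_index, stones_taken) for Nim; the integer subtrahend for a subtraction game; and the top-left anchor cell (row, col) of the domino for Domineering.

PV length from [XOXX/..O.]: 3 plies

ply 1, O at XOXX/..O. | (1,0)=+0→XOXX/O.O.; (1,1)=+1→XOXX/.OO.*; (1,3)=+0→XOXX/..OO
ply 2, X at XOXX/.OO. | (1,0)=-1→XOXX/XOO.*; (1,3)=-1→XOXX/.OOX
ply 3, O at XOXX/XOO. | (1,3)=+1→XOXX/XOOO*
ply 4: XOXX/XOOO is terminal -1 (X); from XOXX/..O. depth 7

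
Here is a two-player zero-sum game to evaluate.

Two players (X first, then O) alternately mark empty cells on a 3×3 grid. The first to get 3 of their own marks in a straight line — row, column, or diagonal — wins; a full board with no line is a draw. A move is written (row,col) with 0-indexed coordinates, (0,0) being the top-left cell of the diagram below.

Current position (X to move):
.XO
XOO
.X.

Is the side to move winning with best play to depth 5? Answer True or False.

ply 1, X at .XO/XOO/.X. | (0,0)=-1→XXO/XOO/.X.*; (2,0)=-1→.XO/XOO/XX.; (2,2)=-1→.XO/XOO/.XX
ply 2, O at XXO/XOO/.X. | (2,0)=+1→XXO/XOO/OX.*; (2,2)=+1→XXO/XOO/.XO
ply 3: XXO/XOO/OX. is terminal -1 (X); from .XO/XOO/.X. depth 5

X winning at [.XO/XOO/.X.]: False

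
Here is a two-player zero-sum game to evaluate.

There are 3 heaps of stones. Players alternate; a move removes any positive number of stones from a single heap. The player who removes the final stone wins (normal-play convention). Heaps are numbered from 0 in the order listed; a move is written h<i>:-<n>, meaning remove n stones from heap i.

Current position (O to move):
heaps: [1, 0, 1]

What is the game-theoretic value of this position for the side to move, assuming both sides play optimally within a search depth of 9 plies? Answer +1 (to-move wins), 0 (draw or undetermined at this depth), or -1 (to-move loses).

p1 O@[(1,0,1)]: h0:-1[(0,0,1)]-1* h2:-1[(1,0,0)]-1
p2 X@[(0,0,1)]: h2:-1[(0,0,0)]+1*
p3 O@[(0,0,0)] terminal -1; root [(1,0,1)] d9

value((1,0,1), O) = -1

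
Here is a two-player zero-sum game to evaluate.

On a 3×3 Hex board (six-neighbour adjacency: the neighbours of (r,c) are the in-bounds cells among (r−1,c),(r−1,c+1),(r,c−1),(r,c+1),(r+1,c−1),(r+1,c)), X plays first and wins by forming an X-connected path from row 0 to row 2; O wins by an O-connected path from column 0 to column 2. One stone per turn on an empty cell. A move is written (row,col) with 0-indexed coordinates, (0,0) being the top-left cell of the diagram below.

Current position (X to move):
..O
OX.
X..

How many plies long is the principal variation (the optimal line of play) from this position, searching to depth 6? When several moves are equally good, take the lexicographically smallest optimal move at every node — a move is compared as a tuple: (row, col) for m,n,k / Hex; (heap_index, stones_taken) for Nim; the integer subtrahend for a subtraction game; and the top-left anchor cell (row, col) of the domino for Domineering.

PV length from [..O/OX./X..]: 1 ply

ply 1, X at ..O/OX./X.. | (0,0)=-1→X.O/OX./X..; (0,1)=+1→.XO/OX./X..*; (1,2)=-1→..O/OXX/X..; (2,1)=-1→..O/OX./XX.; (2,2)=-1→..O/OX./X.X
ply 2: .XO/OX./X.. is terminal -1 (O); from ..O/OX./X.. depth 6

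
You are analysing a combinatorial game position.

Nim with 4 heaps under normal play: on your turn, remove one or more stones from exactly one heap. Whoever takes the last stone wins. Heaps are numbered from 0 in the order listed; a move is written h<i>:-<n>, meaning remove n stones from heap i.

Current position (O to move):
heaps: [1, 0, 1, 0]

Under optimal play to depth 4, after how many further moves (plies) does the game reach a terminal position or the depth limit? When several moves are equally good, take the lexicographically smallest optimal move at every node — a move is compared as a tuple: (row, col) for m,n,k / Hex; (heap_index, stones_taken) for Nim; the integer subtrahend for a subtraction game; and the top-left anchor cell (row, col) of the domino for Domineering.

PV length from [(1,0,1,0)]: 2 plies

ply 1, O at (1,0,1,0) | h0:-1=-1→(0,0,1,0)*; h2:-1=-1→(1,0,0,0)
ply 2, X at (0,0,1,0) | h2:-1=+1→(0,0,0,0)*
ply 3: (0,0,0,0) is terminal -1 (O); from (1,0,1,0) depth 4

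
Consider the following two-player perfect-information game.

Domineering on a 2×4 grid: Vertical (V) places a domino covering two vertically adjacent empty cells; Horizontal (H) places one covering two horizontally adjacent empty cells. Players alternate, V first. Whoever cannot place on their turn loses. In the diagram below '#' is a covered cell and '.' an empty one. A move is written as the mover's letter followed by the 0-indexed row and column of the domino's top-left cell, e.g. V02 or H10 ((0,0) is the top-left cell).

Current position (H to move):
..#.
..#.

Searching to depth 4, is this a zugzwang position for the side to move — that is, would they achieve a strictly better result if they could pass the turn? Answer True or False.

p1 H@[..#./..#.]: H00[###./..#.]+1* H10[..#./###.]+1
p2 V@[###./..#.]: V03[####/..##]-1*
p3 H@[####/..##]: H10[####/####]+1*
p4 V@[####/####] terminal -1; root [..#./..#.] d4
suppose H passes — search the same position with V to move:
pass> p1 V@[..#./..#.]: V00[#.#./#.#.]+1* V01[.##./.##.]+1 V03[..##/..##]-1
pass> p2 H@[#.#./#.#.] terminal -1; root [..#./..#.] d4
for H: play +1, pass -1

zugzwang(..#./..#., H) = False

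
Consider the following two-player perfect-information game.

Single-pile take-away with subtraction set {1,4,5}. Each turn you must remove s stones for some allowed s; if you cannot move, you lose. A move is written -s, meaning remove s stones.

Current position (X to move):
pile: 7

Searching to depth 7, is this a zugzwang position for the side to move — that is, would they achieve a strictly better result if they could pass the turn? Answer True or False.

[7] X move#1: -1:-1/6, -4:-1/3, -5:+1/2*
[2] O move#2: -1:-1/1*
[1] X move#3: -1:+1/0*
[0] end (terminal -1, O#4); searched 7 to 7
if X skipped the turn, O would face:
~ [7] O move#1: -1:-1/6, -4:-1/3, -5:+1/2*
~ [2] X move#2: -1:-1/1*
~ [1] O move#3: -1:+1/0*
~ [0] end (terminal -1, X#4); searched 7 to 7
compare (X): move=+1 vs pass=-1

zugzwang(7, X) = False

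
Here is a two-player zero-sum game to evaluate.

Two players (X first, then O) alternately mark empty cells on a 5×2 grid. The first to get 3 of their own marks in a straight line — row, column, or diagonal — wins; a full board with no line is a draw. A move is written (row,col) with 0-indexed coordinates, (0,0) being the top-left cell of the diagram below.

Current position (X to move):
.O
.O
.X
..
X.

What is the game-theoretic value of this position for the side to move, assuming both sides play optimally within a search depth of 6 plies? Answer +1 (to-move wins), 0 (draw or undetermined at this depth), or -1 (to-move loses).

p1 X@[.O/.O/.X/../X.]: (0,0)[XO/.O/.X/../X.]+0* (1,0)[.O/XO/.X/../X.]+0 (2,0)[.O/.O/XX/../X.]+0 (3,0)[.O/.O/.X/X./X.]+0 (3,1)[.O/.O/.X/.X/X.]+0 (4,1)[.O/.O/.X/../XX]+0
p2 O@[XO/.O/.X/../X.]: (1,0)[XO/OO/.X/../X.]+0* (2,0)[XO/.O/OX/../X.]+0 (3,0)[XO/.O/.X/O./X.]+0 (3,1)[XO/.O/.X/.O/X.]-1 (4,1)[XO/.O/.X/../XO]-1
p3 X@[XO/OO/.X/../X.]: (2,0)[XO/OO/XX/../X.]+0* (3,0)[XO/OO/.X/X./X.]+0 (3,1)[XO/OO/.X/.X/X.]+0 (4,1)[XO/OO/.X/../XX]+0
p4 O@[XO/OO/XX/../X.]: (3,0)[XO/OO/XX/O./X.]+0* (3,1)[XO/OO/XX/.O/X.]-1 (4,1)[XO/OO/XX/../XO]-1
p5 X@[XO/OO/XX/O./X.]: (3,1)[XO/OO/XX/OX/X.]+0* (4,1)[XO/OO/XX/O./XX]+0
p6 O@[XO/OO/XX/OX/X.]: (4,1)[XO/OO/XX/OX/XO]+0*
p7 X@[XO/OO/XX/OX/XO] terminal +0; root [.O/.O/.X/../X.] d6

value(.O/.O/.X/../X., X) = 0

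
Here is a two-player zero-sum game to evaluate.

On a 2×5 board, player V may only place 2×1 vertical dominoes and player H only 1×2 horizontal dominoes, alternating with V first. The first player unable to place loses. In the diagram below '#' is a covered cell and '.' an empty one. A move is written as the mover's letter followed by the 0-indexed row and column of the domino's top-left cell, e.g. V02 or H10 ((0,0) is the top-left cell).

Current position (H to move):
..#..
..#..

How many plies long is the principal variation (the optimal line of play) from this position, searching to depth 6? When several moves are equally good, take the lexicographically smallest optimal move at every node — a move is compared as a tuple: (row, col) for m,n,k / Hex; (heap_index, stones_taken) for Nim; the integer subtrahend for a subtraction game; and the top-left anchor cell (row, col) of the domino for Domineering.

p1 H@[..#../..#..]: H00[###../..#..]-1* H03[..###/..#..]-1 H10[..#../###..]-1 H13[..#../..###]-1
p2 V@[###../..#..]: V03[####./..##.]+1* V04[###.#/..#.#]+1
p3 H@[####./..##.]: H10[####./####.]-1*
p4 V@[####./####.]: V04[#####/#####]+1*
p5 H@[#####/#####] terminal -1; root [..#../..#..] d6

PV length from [..#../..#..]: 4 plies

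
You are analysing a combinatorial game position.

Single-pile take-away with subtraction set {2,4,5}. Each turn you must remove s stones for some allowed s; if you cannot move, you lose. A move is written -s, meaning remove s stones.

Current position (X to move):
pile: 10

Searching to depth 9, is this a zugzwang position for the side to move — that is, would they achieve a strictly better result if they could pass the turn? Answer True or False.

ply 1, X at 10 | -2=+1→8*; -4=-1→6; -5=-1→5
ply 2, O at 8 | -2=-1→6*; -4=-1→4; -5=-1→3
ply 3, X at 6 | -2=-1→4; -4=-1→2; -5=+1→1*
ply 4: 1 is terminal -1 (O); from 10 depth 9
if X skipped the turn, O would face:
~ ply 1, O at 10 | -2=+1→8*; -4=-1→6; -5=-1→5
~ ply 2, X at 8 | -2=-1→6*; -4=-1→4; -5=-1→3
~ ply 3, O at 6 | -2=-1→4; -4=-1→2; -5=+1→1*
~ ply 4: 1 is terminal -1 (X); from 10 depth 9
compare (X): move=+1 vs pass=-1

zugzwang(10, X) = False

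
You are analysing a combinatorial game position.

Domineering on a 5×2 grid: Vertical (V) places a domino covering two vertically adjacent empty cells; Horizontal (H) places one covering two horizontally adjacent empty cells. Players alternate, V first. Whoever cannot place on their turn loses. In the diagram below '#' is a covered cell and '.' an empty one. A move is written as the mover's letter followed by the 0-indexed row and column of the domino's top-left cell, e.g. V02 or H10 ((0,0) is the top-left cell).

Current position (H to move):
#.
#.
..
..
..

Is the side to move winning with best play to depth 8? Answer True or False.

p1 H@[#./#./../../..]: H20[#./#./##/../..]-1 H30[#./#./../##/..]+1* H40[#./#./../../##]-1
p2 V@[#./#./../##/..]: V01[##/##/../##/..]-1* V11[#./##/.#/##/..]-1
p3 H@[##/##/../##/..]: H20[##/##/##/##/..]+1* H40[##/##/../##/##]+1
p4 V@[##/##/##/##/..] terminal -1; root [#./#./../../..] d8

H winning at [#./#./../../..]: True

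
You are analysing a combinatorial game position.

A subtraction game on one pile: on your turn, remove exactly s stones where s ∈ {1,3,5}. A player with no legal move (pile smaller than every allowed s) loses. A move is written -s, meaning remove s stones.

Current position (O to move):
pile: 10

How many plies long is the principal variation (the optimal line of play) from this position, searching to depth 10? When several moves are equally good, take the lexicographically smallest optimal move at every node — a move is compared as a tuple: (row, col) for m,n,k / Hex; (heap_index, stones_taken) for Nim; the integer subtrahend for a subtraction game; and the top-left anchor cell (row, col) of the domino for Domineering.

ply 1, O at 10 | -1=-1→9*; -3=-1→7; -5=-1→5
ply 2, X at 9 | -1=+1→8*; -3=+1→6; -5=+1→4
ply 3, O at 8 | -1=-1→7*; -3=-1→5; -5=-1→3
ply 4, X at 7 | -1=+1→6*; -3=+1→4; -5=+1→2
ply 5, O at 6 | -1=-1→5*; -3=-1→3; -5=-1→1
ply 6, X at 5 | -1=+1→4*; -3=+1→2; -5=+1→0
ply 7, O at 4 | -1=-1→3*; -3=-1→1
ply 8, X at 3 | -1=+1→2*; -3=+1→0
ply 9, O at 2 | -1=-1→1*
ply 10, X at 1 | -1=+1→0*
ply 11: 0 is terminal -1 (O); from 10 depth 10

PV length from [10]: 10 plies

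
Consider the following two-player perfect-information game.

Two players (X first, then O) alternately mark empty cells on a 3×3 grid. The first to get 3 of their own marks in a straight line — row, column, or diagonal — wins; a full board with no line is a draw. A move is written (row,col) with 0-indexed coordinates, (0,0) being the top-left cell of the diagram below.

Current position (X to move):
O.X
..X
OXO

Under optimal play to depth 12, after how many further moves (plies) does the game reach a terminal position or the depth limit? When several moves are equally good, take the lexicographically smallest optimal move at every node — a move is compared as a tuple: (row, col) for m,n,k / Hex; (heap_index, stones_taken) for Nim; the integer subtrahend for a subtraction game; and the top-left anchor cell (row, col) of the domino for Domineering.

[O.X/..X/OXO] X move#1: (0,1):-1/OXX/..X/OXO*, (1,0):-1/O.X/X.X/OXO, (1,1):-1/O.X/.XX/OXO
[OXX/..X/OXO] O move#2: (1,0):+1/OXX/O.X/OXO*, (1,1):+1/OXX/.OX/OXO
[OXX/O.X/OXO] end (terminal -1, X#3); searched O.X/..X/OXO to 12

PV length from [O.X/..X/OXO]: 2 plies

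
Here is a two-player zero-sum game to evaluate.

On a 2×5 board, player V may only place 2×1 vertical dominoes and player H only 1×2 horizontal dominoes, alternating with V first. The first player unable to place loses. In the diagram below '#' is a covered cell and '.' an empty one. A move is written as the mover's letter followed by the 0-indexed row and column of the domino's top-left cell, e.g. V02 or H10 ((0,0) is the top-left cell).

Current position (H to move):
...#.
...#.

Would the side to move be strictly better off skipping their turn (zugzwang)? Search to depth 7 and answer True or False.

[...#./...#.] H move#1: H00:-1/##.#./...#.*, H01:-1/.###./...#., H10:-1/...#./##.#., H11:-1/...#./.###.
[##.#./...#.] V move#2: V02:+1/####./..##.*, V04:-1/##.##/...##
[####./..##.] H move#3: H10:-1/####./####.*
[####./####.] V move#4: V04:+1/#####/#####*
[#####/#####] end (terminal -1, H#5); searched ...#./...#. to 7
if H skipped the turn, V would face:
~ [...#./...#.] V move#1: V00:-1/#..#./#..#., V01:+1/.#.#./.#.#.*, V02:-1/..##./..##., V04:-1/...##/...##
~ [.#.#./.#.#.] end (terminal -1, H#2); searched ...#./...#. to 7
compare (H): move=-1 vs pass=-1

zugzwang(...#./...#., H) = False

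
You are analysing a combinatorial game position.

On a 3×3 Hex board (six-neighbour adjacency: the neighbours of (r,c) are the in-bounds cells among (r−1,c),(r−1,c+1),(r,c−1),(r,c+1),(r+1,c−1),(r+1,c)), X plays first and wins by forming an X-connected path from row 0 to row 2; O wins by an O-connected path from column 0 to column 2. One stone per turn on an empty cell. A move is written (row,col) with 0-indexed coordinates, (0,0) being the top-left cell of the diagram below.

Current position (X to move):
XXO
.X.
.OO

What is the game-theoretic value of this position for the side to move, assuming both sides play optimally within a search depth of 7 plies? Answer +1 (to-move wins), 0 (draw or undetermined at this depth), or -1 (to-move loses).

[XXO/.X./.OO] X move#1: (1,0):-1/XXO/XX./.OO, (1,2):-1/XXO/.XX/.OO, (2,0):+1/XXO/.X./XOO*
[XXO/.X./XOO] end (terminal -1, O#2); searched XXO/.X./.OO to 7

value(XXO/.X./.OO, X) = +1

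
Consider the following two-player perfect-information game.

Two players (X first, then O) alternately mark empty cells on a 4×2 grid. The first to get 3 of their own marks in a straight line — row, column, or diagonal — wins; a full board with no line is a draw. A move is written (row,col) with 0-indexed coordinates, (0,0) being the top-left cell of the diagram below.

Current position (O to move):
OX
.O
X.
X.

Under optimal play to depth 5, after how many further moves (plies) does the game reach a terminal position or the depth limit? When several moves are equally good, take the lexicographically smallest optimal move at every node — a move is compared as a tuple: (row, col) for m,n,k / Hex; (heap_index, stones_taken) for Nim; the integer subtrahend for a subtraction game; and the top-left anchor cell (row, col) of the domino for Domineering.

PV length from [OX/.O/X./X.]: 3 plies

[OX/.O/X./X.] O move#1: (1,0):+0/OX/OO/X./X.*, (2,1):-1/OX/.O/XO/X., (3,1):-1/OX/.O/X./XO
[OX/OO/X./X.] X move#2: (2,1):+0/OX/OO/XX/X.*, (3,1):+0/OX/OO/X./XX
[OX/OO/XX/X.] O move#3: (3,1):+0/OX/OO/XX/XO*
[OX/OO/XX/XO] end (terminal +0, X#4); searched OX/.O/X./X. to 5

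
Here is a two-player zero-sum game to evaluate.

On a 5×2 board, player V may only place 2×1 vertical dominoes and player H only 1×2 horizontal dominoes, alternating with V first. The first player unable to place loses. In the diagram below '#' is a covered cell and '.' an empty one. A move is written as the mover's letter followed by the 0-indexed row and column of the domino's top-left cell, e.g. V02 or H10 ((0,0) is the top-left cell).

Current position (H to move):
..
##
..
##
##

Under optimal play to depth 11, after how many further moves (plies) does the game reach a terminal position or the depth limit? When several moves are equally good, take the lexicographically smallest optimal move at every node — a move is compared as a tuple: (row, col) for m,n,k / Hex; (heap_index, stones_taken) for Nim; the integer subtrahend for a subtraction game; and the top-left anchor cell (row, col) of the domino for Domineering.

[../##/../##/##] H move#1: H00:+1/##/##/../##/##*, H20:+1/../##/##/##/##
[##/##/../##/##] end (terminal -1, V#2); searched ../##/../##/## to 11

PV length from [../##/../##/##]: 1 ply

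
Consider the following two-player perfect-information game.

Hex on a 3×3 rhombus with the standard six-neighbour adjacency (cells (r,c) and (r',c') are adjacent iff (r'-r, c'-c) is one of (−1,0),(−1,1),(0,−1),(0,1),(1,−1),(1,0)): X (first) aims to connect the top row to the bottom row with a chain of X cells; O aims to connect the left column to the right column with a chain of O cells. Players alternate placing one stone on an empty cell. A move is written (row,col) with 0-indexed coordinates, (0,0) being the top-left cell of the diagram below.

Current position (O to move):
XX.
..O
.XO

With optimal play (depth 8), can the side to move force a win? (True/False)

O winning at [XX./..O/.XO]: True

ply 1, O at XX./..O/.XO | (0,2)=-1→XXO/..O/.XO; (1,0)=-1→XX./O.O/.XO; (1,1)=+1→XX./.OO/.XO*; (2,0)=-1→XX./..O/OXO
ply 2, X at XX./.OO/.XO | (0,2)=-1→XXX/.OO/.XO*; (1,0)=-1→XX./XOO/.XO; (2,0)=-1→XX./.OO/XXO
ply 3, O at XXX/.OO/.XO | (1,0)=+1→XXX/OOO/.XO*; (2,0)=+1→XXX/.OO/OXO
ply 4: XXX/OOO/.XO is terminal -1 (X); from XX./..O/.XO depth 8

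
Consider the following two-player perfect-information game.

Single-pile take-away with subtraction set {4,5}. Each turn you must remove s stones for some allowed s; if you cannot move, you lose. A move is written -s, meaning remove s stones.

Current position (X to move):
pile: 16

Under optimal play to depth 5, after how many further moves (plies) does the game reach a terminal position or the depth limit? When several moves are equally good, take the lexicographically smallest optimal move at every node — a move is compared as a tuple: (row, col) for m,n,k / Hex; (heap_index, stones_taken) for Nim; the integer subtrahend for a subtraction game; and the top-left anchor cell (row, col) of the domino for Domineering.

PV length from [16]: 3 plies

[16] X move#1: -4:+1/12*, -5:+1/11
[12] O move#2: -4:-1/8*, -5:-1/7
[8] X move#3: -4:-1/4, -5:+1/3*
[3] end (terminal -1, O#4); searched 16 to 5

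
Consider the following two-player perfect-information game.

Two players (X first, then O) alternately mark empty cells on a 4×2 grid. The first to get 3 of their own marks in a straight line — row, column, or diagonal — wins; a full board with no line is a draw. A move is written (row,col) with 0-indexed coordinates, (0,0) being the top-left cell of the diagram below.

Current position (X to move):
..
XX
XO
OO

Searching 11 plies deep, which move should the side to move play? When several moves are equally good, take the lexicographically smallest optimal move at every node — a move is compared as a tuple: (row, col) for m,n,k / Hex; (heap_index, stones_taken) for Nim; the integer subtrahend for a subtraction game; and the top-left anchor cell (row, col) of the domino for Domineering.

X's best at [../XX/XO/OO]: (0,0)

[../XX/XO/OO] X move#1: (0,0):+1/X./XX/XO/OO*, (0,1):+0/.X/XX/XO/OO
[X./XX/XO/OO] end (terminal -1, O#2); searched ../XX/XO/OO to 11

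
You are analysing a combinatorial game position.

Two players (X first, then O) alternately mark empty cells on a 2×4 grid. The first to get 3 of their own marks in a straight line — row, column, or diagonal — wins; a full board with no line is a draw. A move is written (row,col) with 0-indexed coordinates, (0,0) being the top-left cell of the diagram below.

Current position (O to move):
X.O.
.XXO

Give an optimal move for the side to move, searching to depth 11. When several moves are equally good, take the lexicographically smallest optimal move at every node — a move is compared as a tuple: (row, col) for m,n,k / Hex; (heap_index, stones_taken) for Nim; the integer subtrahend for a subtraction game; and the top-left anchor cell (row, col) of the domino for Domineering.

O's best at [X.O./.XXO]: (1,0)

[X.O./.XXO] O move#1: (0,1):-1/XOO./.XXO, (0,3):-1/X.OO/.XXO, (1,0):+0/X.O./OXXO*
[X.O./OXXO] X move#2: (0,1):+0/XXO./OXXO*, (0,3):+0/X.OX/OXXO
[XXO./OXXO] O move#3: (0,3):+0/XXOO/OXXO*
[XXOO/OXXO] end (terminal +0, X#4); searched X.O./.XXO to 11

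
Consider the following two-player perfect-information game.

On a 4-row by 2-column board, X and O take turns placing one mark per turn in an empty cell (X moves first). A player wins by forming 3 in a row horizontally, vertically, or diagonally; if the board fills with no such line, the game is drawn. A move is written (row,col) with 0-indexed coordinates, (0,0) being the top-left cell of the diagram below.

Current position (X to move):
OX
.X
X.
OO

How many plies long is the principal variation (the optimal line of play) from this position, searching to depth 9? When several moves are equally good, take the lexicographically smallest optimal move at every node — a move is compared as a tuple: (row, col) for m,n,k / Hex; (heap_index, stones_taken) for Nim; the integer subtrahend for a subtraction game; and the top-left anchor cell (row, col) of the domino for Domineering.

PV length from [OX/.X/X./OO]: 1 ply

p1 X@[OX/.X/X./OO]: (1,0)[OX/XX/X./OO]+0 (2,1)[OX/.X/XX/OO]+1*
p2 O@[OX/.X/XX/OO] terminal -1; root [OX/.X/X./OO] d9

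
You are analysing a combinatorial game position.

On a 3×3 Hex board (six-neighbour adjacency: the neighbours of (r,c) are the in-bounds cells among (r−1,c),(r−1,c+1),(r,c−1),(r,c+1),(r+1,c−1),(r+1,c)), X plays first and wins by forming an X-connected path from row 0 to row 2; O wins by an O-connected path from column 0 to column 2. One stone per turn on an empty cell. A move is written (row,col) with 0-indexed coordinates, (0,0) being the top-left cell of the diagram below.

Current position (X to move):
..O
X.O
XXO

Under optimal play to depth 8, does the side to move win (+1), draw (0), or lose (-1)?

value(..O/X.O/XXO, X) = +1

ply 1, X at ..O/X.O/XXO | (0,0)=+1→X.O/X.O/XXO*; (0,1)=+1→.XO/X.O/XXO; (1,1)=+1→..O/XXO/XXO
ply 2: X.O/X.O/XXO is terminal -1 (O); from ..O/X.O/XXO depth 8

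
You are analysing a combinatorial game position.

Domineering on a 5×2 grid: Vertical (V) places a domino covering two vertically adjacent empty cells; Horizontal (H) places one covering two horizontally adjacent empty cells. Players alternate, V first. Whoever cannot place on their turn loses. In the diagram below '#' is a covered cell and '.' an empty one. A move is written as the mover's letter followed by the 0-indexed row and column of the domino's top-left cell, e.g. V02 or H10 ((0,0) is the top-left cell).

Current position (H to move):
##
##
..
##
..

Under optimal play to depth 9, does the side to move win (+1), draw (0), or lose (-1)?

value(##/##/../##/.., H) = +1

[##/##/../##/..] H move#1: H20:+1/##/##/##/##/..*, H40:+1/##/##/../##/##
[##/##/##/##/..] end (terminal -1, V#2); searched ##/##/../##/.. to 9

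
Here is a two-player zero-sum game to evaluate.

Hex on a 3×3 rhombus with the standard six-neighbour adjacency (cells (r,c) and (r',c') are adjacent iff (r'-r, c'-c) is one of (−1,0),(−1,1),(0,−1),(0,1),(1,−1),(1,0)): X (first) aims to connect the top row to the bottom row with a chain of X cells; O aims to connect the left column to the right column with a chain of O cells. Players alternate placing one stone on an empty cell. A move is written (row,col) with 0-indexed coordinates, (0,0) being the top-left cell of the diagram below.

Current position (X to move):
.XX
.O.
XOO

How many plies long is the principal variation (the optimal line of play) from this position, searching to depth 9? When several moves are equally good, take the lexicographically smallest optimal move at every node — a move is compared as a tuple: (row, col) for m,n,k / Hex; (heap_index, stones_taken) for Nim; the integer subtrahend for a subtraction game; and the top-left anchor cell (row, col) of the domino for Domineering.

PV length from [.XX/.O./XOO]: 1 ply

[.XX/.O./XOO] X move#1: (0,0):-1/XXX/.O./XOO, (1,0):+1/.XX/XO./XOO*, (1,2):-1/.XX/.OX/XOO
[.XX/XO./XOO] end (terminal -1, O#2); searched .XX/.O./XOO to 9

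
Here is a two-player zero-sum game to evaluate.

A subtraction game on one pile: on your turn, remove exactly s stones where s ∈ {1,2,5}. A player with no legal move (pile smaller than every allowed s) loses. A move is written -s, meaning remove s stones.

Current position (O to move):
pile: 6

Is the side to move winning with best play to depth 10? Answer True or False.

O winning at [6]: False

[6] O move#1: -1:-1/5*, -2:-1/4, -5:-1/1
[5] X move#2: -1:-1/4, -2:+1/3*, -5:+1/0
[3] O move#3: -1:-1/2*, -2:-1/1
[2] X move#4: -1:-1/1, -2:+1/0*
[0] end (terminal -1, O#5); searched 6 to 10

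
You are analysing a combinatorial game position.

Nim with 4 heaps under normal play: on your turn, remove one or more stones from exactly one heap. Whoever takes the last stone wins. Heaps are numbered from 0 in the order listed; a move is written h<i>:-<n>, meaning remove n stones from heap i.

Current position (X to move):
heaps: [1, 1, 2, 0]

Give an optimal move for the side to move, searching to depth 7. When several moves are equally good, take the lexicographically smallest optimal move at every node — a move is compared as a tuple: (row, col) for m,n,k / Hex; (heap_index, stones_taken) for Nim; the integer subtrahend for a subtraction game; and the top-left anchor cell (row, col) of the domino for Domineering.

[(1,1,2,0)] X move#1: h0:-1:-1/(0,1,2,0), h1:-1:-1/(1,0,2,0), h2:-1:-1/(1,1,1,0), h2:-2:+1/(1,1,0,0)*
[(1,1,0,0)] O move#2: h0:-1:-1/(0,1,0,0)*, h1:-1:-1/(1,0,0,0)
[(0,1,0,0)] X move#3: h1:-1:+1/(0,0,0,0)*
[(0,0,0,0)] end (terminal -1, O#4); searched (1,1,2,0) to 7

X's best at [(1,1,2,0)]: h2:-2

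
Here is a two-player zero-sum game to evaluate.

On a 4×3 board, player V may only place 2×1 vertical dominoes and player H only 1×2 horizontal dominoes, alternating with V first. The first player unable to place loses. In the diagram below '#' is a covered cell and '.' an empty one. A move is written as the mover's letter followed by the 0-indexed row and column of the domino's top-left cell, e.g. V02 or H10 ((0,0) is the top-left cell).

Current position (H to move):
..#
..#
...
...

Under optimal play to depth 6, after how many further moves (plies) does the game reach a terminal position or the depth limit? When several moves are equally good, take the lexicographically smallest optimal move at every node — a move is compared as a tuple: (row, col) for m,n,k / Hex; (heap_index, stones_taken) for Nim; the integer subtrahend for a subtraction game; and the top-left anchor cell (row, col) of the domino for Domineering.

[..#/..#/.../...] H move#1: H00:-1/###/..#/.../...*, H10:-1/..#/###/.../..., H20:-1/..#/..#/##./..., H21:-1/..#/..#/.##/..., H30:-1/..#/..#/.../##., H31:-1/..#/..#/.../.##
[###/..#/.../...] V move#2: V10:-1/###/#.#/#../..., V11:+1/###/.##/.#./...*, V20:-1/###/..#/#../#.., V21:+1/###/..#/.#./.#., V22:-1/###/..#/..#/..#
[###/.##/.#./...] H move#3: H30:-1/###/.##/.#./##.*, H31:-1/###/.##/.#./.##
[###/.##/.#./##.] V move#4: V10:+1/###/###/##./##.*, V22:+1/###/.##/.##/###
[###/###/##./##.] end (terminal -1, H#5); searched ..#/..#/.../... to 6

PV length from [..#/..#/.../...]: 4 plies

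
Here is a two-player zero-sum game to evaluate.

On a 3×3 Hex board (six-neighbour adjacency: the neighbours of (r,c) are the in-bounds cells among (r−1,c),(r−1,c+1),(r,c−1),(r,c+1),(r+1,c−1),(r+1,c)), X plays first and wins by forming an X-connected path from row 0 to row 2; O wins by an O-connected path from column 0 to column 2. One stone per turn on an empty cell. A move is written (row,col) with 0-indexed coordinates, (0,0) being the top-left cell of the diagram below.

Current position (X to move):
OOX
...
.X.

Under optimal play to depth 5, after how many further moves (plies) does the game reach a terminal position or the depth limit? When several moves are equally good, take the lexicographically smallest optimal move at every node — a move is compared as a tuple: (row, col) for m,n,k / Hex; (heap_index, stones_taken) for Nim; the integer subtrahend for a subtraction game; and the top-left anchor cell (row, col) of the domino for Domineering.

p1 X@[OOX/.../.X.]: (1,0)[OOX/X../.X.]+1* (1,1)[OOX/.X./.X.]+1 (1,2)[OOX/..X/.X.]+1 (2,0)[OOX/.../XX.]+1 (2,2)[OOX/.../.XX]+1
p2 O@[OOX/X../.X.]: (1,1)[OOX/XO./.X.]-1* (1,2)[OOX/X.O/.X.]-1 (2,0)[OOX/X../OX.]-1 (2,2)[OOX/X../.XO]-1
p3 X@[OOX/XO./.X.]: (1,2)[OOX/XOX/.X.]+1* (2,0)[OOX/XO./XX.]-1 (2,2)[OOX/XO./.XX]-1
p4 O@[OOX/XOX/.X.] terminal -1; root [OOX/.../.X.] d5

PV length from [OOX/.../.X.]: 3 plies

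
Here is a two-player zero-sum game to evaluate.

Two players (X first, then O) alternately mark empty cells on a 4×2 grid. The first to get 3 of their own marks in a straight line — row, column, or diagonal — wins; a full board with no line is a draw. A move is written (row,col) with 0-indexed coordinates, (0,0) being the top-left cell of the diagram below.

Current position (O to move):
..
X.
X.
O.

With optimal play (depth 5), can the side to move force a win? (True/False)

ply 1, O at ../X./X./O. | (0,0)=+0→O./X./X./O.*; (0,1)=-1→.O/X./X./O.; (1,1)=-1→../XO/X./O.; (2,1)=-1→../X./XO/O.; (3,1)=-1→../X./X./OO
ply 2, X at O./X./X./O. | (0,1)=+0→OX/X./X./O.*; (1,1)=+0→O./XX/X./O.; (2,1)=+0→O./X./XX/O.; (3,1)=+0→O./X./X./OX
ply 3, O at OX/X./X./O. | (1,1)=+0→OX/XO/X./O.*; (2,1)=+0→OX/X./XO/O.; (3,1)=+0→OX/X./X./OO
ply 4, X at OX/XO/X./O. | (2,1)=+0→OX/XO/XX/O.*; (3,1)=+0→OX/XO/X./OX
ply 5, O at OX/XO/XX/O. | (3,1)=+0→OX/XO/XX/OO*
ply 6: OX/XO/XX/OO is terminal +0 (X); from ../X./X./O. depth 5

O winning at [../X./X./O.]: False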